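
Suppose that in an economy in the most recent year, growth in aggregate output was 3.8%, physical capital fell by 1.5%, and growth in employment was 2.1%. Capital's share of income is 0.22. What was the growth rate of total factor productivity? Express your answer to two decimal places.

Labor's share = 1 − 0.22 = 0.78.
Physical capital: 0.22 × (-1.5) = -0.33 pp.
Employment: 0.78 × 2.1 = 1.638 pp.
TFP growth = 3.8 − 1.308 = 2.492%.

Total factor productivity growth was 2.49%.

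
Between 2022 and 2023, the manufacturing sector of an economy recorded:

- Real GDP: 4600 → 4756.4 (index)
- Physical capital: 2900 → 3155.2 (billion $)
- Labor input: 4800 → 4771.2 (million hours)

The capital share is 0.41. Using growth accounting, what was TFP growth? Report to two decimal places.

Real GDP growth = (4756.4 − 4600) / 4600 = 3.4%.
Physical capital growth = (3155.2 − 2900) / 2900 = 8.8%.
Labor input growth = (4771.2 − 4800) / 4800 = -0.6%.
Labor's share = 1 − 0.41 = 0.59.
Physical capital: 0.41 × 8.8 = 3.608 pp.
Labor input: 0.59 × (-0.6) = -0.354 pp.
TFP growth = 3.4 − 3.254 = 0.146%.

TFP growth was 0.15%.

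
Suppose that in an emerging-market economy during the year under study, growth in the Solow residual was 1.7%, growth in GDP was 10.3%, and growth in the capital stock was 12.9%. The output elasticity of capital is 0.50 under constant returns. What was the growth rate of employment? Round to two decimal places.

Labor's share = 1 − 0.5 = 0.5.
gY = gA + 0.5×12.9 + 0.5×g.
0.5×g = 10.3 − 1.7 − 6.45 = 2.15.
g = 2.15 / 0.5 = 4.3%.

4.30%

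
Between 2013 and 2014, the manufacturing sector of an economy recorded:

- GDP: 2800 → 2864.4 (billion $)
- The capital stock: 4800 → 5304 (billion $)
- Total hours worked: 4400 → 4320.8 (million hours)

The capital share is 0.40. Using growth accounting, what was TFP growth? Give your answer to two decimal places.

GDP growth = (2864.4 − 2800) / 2800 = 2.3%.
The capital stock growth = (5304 − 4800) / 4800 = 10.5%.
Total hours worked growth = (4320.8 − 4400) / 4400 = -1.8%.
Labor's share = 1 − 0.4 = 0.6.
The capital stock: 0.4 × 10.5 = 4.2 pp.
Total hours worked: 0.6 × (-1.8) = -1.08 pp.
TFP growth = 2.3 − 3.12 = -0.82%.

-0.82%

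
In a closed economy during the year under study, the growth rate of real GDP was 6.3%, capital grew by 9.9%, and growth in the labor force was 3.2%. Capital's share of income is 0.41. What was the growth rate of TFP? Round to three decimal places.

0.353%

Labor's share = 1 − 0.41 = 0.59.
Capital: 0.41 × 9.9 = 4.059 pp.
The labor force: 0.59 × 3.2 = 1.888 pp.
TFP growth = 6.3 − 5.947 = 0.353%.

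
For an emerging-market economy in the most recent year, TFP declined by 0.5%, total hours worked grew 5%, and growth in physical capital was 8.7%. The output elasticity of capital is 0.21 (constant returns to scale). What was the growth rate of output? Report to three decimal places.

Labor's share = 1 − 0.21 = 0.79.
Physical capital: 0.21 × 8.7 = 1.827 pp.
Total hours worked: 0.79 × 5 = 3.95 pp.
Output growth = -0.5 + 5.777 = 5.277%.

5.277%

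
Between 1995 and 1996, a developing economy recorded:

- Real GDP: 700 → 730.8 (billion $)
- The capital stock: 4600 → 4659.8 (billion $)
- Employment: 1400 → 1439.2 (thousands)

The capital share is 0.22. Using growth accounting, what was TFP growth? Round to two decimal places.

Real GDP growth = (730.8 − 700) / 700 = 4.4%.
The capital stock growth = (4659.8 − 4600) / 4600 = 1.3%.
Employment growth = (1439.2 − 1400) / 1400 = 2.8%.
Labor's share = 1 − 0.22 = 0.78.
The capital stock: 0.22 × 1.3 = 0.286 pp.
Employment: 0.78 × 2.8 = 2.184 pp.
TFP growth = 4.4 − 2.47 = 1.93%.

1.93%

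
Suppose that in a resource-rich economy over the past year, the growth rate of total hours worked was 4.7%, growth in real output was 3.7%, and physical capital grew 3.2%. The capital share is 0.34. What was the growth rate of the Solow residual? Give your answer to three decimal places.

Labor's share = 1 − 0.34 = 0.66.
Physical capital: 0.34 × 3.2 = 1.088 pp.
Total hours worked: 0.66 × 4.7 = 3.102 pp.
TFP growth = 3.7 − 4.19 = -0.49%.

-0.490%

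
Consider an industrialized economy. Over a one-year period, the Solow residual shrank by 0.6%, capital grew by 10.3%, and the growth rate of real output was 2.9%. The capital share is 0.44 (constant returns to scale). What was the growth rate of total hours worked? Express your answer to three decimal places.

-1.843%

Labor's share = 1 − 0.44 = 0.56.
gY = gA + 0.44×10.3 + 0.56×g.
0.56×g = 2.9 + 0.6 − 4.532 = -1.032.
g = -1.032 / 0.56 = -1.84286%.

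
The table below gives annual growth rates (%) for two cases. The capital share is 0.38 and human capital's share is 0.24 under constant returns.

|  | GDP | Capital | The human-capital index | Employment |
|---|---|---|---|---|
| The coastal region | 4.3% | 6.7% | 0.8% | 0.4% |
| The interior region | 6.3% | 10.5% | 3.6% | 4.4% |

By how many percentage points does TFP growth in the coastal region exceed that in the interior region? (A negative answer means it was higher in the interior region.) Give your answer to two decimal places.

Labor's share = 1 − 0.38 − 0.24 = 0.38.
The coastal region: TFP = 4.3 − 2.546 − 0.192 − 0.152 = 1.41%.
The interior region: TFP = 6.3 − 3.99 − 0.864 − 1.672 = -0.226%.
Difference = 1.41 − (-0.226) = 1.636 pp.

1.64 percentage points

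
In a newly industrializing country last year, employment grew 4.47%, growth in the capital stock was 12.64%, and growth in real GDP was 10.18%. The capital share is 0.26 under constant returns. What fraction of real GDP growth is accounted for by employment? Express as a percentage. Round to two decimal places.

Labor's share = 1 − 0.26 = 0.74.
Employment contributed 0.74 × 4.47 = 3.3078 pp.
Share of growth = 3.3078 / 10.18 × 100 = 32.4931%.

Employment accounted for 32.49% of growth.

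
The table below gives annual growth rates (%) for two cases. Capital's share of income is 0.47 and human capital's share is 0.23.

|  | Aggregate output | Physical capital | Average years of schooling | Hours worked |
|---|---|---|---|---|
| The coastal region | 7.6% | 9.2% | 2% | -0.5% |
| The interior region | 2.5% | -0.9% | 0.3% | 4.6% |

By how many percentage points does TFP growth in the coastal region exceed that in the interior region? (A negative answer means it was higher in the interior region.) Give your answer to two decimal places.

Labor's share = 1 − 0.47 − 0.23 = 0.3.
The coastal region: TFP = 7.6 − 4.324 − 0.46 + 0.15 = 2.966%.
The interior region: TFP = 2.5 + 0.423 − 0.069 − 1.38 = 1.474%.
Difference = 2.966 − (1.474) = 1.492 pp.

1.49 percentage points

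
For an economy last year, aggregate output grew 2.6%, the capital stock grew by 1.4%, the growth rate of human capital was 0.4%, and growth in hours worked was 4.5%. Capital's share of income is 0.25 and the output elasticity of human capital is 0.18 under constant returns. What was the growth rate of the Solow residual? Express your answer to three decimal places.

-0.387%

Labor's share = 1 − 0.25 − 0.18 = 0.57.
The capital stock: 0.25 × 1.4 = 0.35 pp.
Human capital: 0.18 × 0.4 = 0.072 pp.
Hours worked: 0.57 × 4.5 = 2.565 pp.
TFP growth = 2.6 − 2.987 = -0.387%.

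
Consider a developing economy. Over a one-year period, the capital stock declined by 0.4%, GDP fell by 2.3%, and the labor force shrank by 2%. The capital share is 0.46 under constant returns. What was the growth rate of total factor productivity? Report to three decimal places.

-1.036%

Labor's share = 1 − 0.46 = 0.54.
The capital stock: 0.46 × (-0.4) = -0.184 pp.
The labor force: 0.54 × (-2) = -1.08 pp.
TFP growth = -2.3 + 1.264 = -1.036%.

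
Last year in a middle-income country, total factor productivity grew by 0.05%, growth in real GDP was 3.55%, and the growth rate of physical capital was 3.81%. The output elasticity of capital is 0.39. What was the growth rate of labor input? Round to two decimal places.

Labor's share = 1 − 0.39 = 0.61.
gY = gA + 0.39×3.81 + 0.61×g.
0.61×g = 3.55 − 0.05 − 1.4859 = 2.0141.
g = 2.0141 / 0.61 = 3.3018%.

3.30%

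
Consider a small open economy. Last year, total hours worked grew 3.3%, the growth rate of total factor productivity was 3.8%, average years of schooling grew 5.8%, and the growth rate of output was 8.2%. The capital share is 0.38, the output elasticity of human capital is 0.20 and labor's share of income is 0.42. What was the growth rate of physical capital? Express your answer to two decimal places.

Labor's share = 1 − 0.38 − 0.2 = 0.42.
gY = gA + 0.2×5.8 + 0.42×3.3 + 0.38×g.
0.38×g = 8.2 − 3.8 − 2.546 = 1.854.
g = 1.854 / 0.38 = 4.8789%.

4.88%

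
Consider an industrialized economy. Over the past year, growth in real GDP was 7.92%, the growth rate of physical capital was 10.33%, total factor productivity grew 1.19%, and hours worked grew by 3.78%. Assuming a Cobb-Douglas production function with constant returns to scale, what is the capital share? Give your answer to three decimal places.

α = 0.450

gY = gA + α·gK + (1−α)·gL, so gY − gA − gL = α(gK − gL).
7.92 − 1.19 − 3.78 = α × (10.33 − 3.78).
2.95 = 6.55 α, so α = 0.45038.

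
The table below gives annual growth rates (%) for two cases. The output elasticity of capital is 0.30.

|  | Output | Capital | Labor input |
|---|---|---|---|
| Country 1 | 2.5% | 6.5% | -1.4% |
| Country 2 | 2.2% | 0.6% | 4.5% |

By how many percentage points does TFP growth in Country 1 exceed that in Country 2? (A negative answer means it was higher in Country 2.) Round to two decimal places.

Labor's share = 1 − 0.3 = 0.7.
Country 1: TFP = 2.5 − 1.95 + 0.98 = 1.53%.
Country 2: TFP = 2.2 − 0.18 − 3.15 = -1.13%.
Difference = 1.53 − (-1.13) = 2.66 pp.

2.66 percentage points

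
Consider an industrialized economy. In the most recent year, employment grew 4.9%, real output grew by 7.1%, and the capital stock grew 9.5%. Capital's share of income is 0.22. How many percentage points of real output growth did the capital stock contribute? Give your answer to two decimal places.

2.09

Contribution = share × growth = 0.22 × 9.5 = 2.09 pp.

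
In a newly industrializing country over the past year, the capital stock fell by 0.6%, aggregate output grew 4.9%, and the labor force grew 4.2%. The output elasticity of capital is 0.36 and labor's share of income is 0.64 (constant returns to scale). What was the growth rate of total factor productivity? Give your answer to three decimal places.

Labor's share = 1 − 0.36 = 0.64.
The capital stock: 0.36 × (-0.6) = -0.216 pp.
The labor force: 0.64 × 4.2 = 2.688 pp.
TFP growth = 4.9 − 2.472 = 2.428%.

Total factor productivity growth was 2.428%.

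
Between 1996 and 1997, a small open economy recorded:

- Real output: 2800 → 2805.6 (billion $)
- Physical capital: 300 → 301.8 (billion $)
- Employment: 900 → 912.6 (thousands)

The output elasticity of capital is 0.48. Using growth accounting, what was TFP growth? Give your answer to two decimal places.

Real output growth = (2805.6 − 2800) / 2800 = 0.2%.
Physical capital growth = (301.8 − 300) / 300 = 0.6%.
Employment growth = (912.6 − 900) / 900 = 1.4%.
Labor's share = 1 − 0.48 = 0.52.
Physical capital: 0.48 × 0.6 = 0.288 pp.
Employment: 0.52 × 1.4 = 0.728 pp.
TFP growth = 0.2 − 1.016 = -0.816%.

-0.82%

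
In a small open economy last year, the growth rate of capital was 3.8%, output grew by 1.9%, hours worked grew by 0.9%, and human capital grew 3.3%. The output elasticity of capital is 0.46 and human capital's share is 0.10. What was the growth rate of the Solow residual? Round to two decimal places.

-0.57%

Labor's share = 1 − 0.46 − 0.1 = 0.44.
Capital: 0.46 × 3.8 = 1.748 pp.
Human capital: 0.1 × 3.3 = 0.33 pp.
Hours worked: 0.44 × 0.9 = 0.396 pp.
TFP growth = 1.9 − 2.474 = -0.574%.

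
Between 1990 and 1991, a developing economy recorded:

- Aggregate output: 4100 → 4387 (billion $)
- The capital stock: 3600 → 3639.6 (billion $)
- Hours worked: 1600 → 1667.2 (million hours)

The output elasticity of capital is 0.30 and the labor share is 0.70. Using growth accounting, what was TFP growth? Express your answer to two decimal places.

Aggregate output growth = (4387 − 4100) / 4100 = 7%.
The capital stock growth = (3639.6 − 3600) / 3600 = 1.1%.
Hours worked growth = (1667.2 − 1600) / 1600 = 4.2%.
Labor's share = 1 − 0.3 = 0.7.
The capital stock: 0.3 × 1.1 = 0.33 pp.
Hours worked: 0.7 × 4.2 = 2.94 pp.
TFP growth = 7 − 3.27 = 3.73%.

TFP grew 3.73%.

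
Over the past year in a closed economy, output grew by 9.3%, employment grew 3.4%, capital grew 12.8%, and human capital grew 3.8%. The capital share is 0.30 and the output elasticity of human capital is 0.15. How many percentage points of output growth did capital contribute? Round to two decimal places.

Contribution = share × growth = 0.3 × 12.8 = 3.84 pp.

3.84 percentage points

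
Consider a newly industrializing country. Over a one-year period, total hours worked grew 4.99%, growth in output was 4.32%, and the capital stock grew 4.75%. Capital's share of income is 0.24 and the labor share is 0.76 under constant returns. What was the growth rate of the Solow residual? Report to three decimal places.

-0.612%

Labor's share = 1 − 0.24 = 0.76.
The capital stock: 0.24 × 4.75 = 1.14 pp.
Total hours worked: 0.76 × 4.99 = 3.7924 pp.
TFP growth = 4.32 − 4.9324 = -0.6124%.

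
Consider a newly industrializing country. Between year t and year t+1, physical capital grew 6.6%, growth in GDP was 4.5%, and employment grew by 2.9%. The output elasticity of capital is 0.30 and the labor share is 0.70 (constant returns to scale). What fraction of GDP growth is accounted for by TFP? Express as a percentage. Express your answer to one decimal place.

Labor's share = 1 − 0.3 = 0.7.
Physical capital: 0.3 × 6.6 = 1.98 pp.
Employment: 0.7 × 2.9 = 2.03 pp.
TFP growth = 4.5 − 4.01 = 0.49%.
TFP share of growth = 0.49 / 4.5 × 100 = 10.889%.

TFP accounted for 10.9% of growth.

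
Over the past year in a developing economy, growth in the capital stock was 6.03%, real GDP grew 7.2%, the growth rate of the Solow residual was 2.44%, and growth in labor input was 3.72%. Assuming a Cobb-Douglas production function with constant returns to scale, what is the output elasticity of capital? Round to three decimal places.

α = 0.450

gY = gA + α·gK + (1−α)·gL, so gY − gA − gL = α(gK − gL).
7.2 − 2.44 − 3.72 = α × (6.03 − 3.72).
1.04 = 2.31 α, so α = 0.45022.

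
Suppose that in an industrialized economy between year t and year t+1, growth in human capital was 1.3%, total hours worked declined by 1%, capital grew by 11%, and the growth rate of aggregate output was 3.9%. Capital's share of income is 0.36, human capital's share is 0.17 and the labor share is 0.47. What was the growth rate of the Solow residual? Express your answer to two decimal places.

0.19%

Labor's share = 1 − 0.36 − 0.17 = 0.47.
Capital: 0.36 × 11 = 3.96 pp.
Human capital: 0.17 × 1.3 = 0.221 pp.
Total hours worked: 0.47 × (-1) = -0.47 pp.
TFP growth = 3.9 − 3.711 = 0.189%.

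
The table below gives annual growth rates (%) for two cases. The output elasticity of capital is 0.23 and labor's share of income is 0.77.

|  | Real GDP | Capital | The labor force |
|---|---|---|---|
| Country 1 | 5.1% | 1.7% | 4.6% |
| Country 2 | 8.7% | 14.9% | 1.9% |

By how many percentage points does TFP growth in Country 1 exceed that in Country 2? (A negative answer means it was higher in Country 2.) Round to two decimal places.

Labor's share = 1 − 0.23 = 0.77.
Country 1: TFP = 5.1 − 0.391 − 3.542 = 1.167%.
Country 2: TFP = 8.7 − 3.427 − 1.463 = 3.81%.
Difference = 1.167 − (3.81) = -2.643 pp.

-2.64 percentage points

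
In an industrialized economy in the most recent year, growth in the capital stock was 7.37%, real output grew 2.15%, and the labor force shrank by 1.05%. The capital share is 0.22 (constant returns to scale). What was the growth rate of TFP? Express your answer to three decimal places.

TFP grew 1.348%.

Labor's share = 1 − 0.22 = 0.78.
The capital stock: 0.22 × 7.37 = 1.6214 pp.
The labor force: 0.78 × (-1.05) = -0.819 pp.
TFP growth = 2.15 − 0.8024 = 1.3476%.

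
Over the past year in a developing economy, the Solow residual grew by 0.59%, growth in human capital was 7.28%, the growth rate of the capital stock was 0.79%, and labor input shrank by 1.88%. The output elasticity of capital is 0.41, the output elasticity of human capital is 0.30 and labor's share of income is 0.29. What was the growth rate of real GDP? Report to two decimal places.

Labor's share = 1 − 0.41 − 0.3 = 0.29.
The capital stock: 0.41 × 0.79 = 0.3239 pp.
Human capital: 0.3 × 7.28 = 2.184 pp.
Labor input: 0.29 × (-1.88) = -0.5452 pp.
Output growth = 0.59 + 1.9627 = 2.5527%.

2.55%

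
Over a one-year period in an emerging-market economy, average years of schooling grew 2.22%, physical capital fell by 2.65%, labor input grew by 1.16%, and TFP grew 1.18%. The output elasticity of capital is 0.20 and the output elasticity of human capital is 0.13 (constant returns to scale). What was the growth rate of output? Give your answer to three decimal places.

Output growth was 1.716%.

Labor's share = 1 − 0.2 − 0.13 = 0.67.
Physical capital: 0.2 × (-2.65) = -0.53 pp.
Average years of schooling: 0.13 × 2.22 = 0.2886 pp.
Labor input: 0.67 × 1.16 = 0.7772 pp.
Output growth = 1.18 + 0.5358 = 1.7158%.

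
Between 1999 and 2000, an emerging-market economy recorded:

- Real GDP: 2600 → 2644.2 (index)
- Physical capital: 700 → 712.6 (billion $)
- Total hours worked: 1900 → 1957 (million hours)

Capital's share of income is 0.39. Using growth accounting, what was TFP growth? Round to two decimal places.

Real GDP growth = (2644.2 − 2600) / 2600 = 1.7%.
Physical capital growth = (712.6 − 700) / 700 = 1.8%.
Total hours worked growth = (1957 − 1900) / 1900 = 3%.
Labor's share = 1 − 0.39 = 0.61.
Physical capital: 0.39 × 1.8 = 0.702 pp.
Total hours worked: 0.61 × 3 = 1.83 pp.
TFP growth = 1.7 − 2.532 = -0.832%.

-0.83%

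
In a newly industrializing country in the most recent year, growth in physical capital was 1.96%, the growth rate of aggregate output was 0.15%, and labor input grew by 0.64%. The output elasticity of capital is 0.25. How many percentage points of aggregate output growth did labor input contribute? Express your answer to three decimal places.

0.480 pp

Labor's share = 1 − 0.25 = 0.75.
Contribution = share × growth = 0.75 × 0.64 = 0.48 pp.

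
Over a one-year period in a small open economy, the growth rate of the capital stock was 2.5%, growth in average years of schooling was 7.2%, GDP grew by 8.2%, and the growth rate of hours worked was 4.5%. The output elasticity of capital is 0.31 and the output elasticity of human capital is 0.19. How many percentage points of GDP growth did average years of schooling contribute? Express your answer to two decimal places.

Contribution = share × growth = 0.19 × 7.2 = 1.368 pp.

1.37 pp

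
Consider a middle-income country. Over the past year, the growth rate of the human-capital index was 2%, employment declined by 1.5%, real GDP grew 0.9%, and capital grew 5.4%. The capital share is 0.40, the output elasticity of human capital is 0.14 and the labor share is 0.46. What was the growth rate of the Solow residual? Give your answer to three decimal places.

-0.850%

Labor's share = 1 − 0.4 − 0.14 = 0.46.
Capital: 0.4 × 5.4 = 2.16 pp.
The human-capital index: 0.14 × 2 = 0.28 pp.
Employment: 0.46 × (-1.5) = -0.69 pp.
TFP growth = 0.9 − 1.75 = -0.85%.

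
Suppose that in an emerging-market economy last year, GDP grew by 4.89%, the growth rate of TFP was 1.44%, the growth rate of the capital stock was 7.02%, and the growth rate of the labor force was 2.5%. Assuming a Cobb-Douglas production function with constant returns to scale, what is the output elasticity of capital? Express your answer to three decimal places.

gY = gA + α·gK + (1−α)·gL, so gY − gA − gL = α(gK − gL).
4.89 − 1.44 − 2.5 = α × (7.02 − 2.5).
0.95 = 4.52 α, so α = 0.21018.

The output elasticity of capital is 0.210.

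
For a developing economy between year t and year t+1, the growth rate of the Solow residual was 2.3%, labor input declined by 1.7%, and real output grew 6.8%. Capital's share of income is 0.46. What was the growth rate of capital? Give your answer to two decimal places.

11.78%

Labor's share = 1 − 0.46 = 0.54.
gY = gA + 0.54×(-1.7) + 0.46×g.
0.46×g = 6.8 − 2.3 + 0.918 = 5.418.
g = 5.418 / 0.46 = 11.7783%.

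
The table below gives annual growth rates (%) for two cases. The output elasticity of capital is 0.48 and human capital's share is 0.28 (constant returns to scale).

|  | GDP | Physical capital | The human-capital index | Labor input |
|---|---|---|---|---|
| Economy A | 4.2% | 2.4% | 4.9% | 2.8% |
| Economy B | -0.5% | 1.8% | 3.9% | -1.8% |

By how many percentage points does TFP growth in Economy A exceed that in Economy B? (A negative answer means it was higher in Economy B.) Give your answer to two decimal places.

Labor's share = 1 − 0.48 − 0.28 = 0.24.
Economy A: TFP = 4.2 − 1.152 − 1.372 − 0.672 = 1.004%.
Economy B: TFP = -0.5 − 0.864 − 1.092 + 0.432 = -2.024%.
Difference = 1.004 − (-2.024) = 3.028 pp.

3.03 percentage points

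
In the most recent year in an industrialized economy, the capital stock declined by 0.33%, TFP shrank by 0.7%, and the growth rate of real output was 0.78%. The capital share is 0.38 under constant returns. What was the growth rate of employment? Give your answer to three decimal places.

2.589%

Labor's share = 1 − 0.38 = 0.62.
gY = gA + 0.38×(-0.33) + 0.62×g.
0.62×g = 0.78 + 0.7 + 0.1254 = 1.6054.
g = 1.6054 / 0.62 = 2.58935%.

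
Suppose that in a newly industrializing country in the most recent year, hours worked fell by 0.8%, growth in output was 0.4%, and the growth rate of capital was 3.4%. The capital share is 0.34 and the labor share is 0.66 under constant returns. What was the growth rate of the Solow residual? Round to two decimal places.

-0.23%

Labor's share = 1 − 0.34 = 0.66.
Capital: 0.34 × 3.4 = 1.156 pp.
Hours worked: 0.66 × (-0.8) = -0.528 pp.
TFP growth = 0.4 − 0.628 = -0.228%.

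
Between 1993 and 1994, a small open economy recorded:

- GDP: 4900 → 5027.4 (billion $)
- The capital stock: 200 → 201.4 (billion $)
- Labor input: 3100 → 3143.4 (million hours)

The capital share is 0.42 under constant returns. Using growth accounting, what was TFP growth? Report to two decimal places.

GDP growth = (5027.4 − 4900) / 4900 = 2.6%.
The capital stock growth = (201.4 − 200) / 200 = 0.7%.
Labor input growth = (3143.4 − 3100) / 3100 = 1.4%.
Labor's share = 1 − 0.42 = 0.58.
The capital stock: 0.42 × 0.7 = 0.294 pp.
Labor input: 0.58 × 1.4 = 0.812 pp.
TFP growth = 2.6 − 1.106 = 1.494%.

TFP growth was 1.49%.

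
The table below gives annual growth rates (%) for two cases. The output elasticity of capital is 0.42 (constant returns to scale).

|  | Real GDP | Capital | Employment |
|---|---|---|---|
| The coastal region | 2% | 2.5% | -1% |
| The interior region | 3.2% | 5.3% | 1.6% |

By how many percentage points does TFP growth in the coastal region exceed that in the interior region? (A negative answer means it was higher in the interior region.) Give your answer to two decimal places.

1.48 percentage points

Labor's share = 1 − 0.42 = 0.58.
The coastal region: TFP = 2 − 1.05 + 0.58 = 1.53%.
The interior region: TFP = 3.2 − 2.226 − 0.928 = 0.046%.
Difference = 1.53 − (0.046) = 1.484 pp.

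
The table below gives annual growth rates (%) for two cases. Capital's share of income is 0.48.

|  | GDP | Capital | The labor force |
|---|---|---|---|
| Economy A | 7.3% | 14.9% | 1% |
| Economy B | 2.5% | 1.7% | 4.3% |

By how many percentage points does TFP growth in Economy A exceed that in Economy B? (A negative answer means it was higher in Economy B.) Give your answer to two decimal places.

0.18 percentage points

Labor's share = 1 − 0.48 = 0.52.
Economy A: TFP = 7.3 − 7.152 − 0.52 = -0.372%.
Economy B: TFP = 2.5 − 0.816 − 2.236 = -0.552%.
Difference = -0.372 − (-0.552) = 0.18 pp.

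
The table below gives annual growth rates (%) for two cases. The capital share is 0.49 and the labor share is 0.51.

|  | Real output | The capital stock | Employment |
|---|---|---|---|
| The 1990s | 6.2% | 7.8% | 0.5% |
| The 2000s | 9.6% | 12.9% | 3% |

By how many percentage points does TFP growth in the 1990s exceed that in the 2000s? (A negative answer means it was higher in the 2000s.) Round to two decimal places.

Labor's share = 1 − 0.49 = 0.51.
The 1990s: TFP = 6.2 − 3.822 − 0.255 = 2.123%.
The 2000s: TFP = 9.6 − 6.321 − 1.53 = 1.749%.
Difference = 2.123 − (1.749) = 0.374 pp.

0.37 percentage points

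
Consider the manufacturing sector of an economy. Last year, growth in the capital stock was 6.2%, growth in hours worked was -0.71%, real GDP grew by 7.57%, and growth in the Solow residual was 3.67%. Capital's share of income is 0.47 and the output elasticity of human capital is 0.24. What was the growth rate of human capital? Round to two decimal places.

Labor's share = 1 − 0.47 − 0.24 = 0.29.
gY = gA + 0.47×6.2 + 0.29×(-0.71) + 0.24×g.
0.24×g = 7.57 − 3.67 − 2.7081 = 1.1919.
g = 1.1919 / 0.24 = 4.9663%.

4.97%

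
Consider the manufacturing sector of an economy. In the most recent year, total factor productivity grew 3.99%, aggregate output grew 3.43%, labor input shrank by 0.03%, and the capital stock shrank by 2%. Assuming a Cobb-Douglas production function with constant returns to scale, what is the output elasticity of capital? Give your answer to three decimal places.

gY = gA + α·gK + (1−α)·gL, so gY − gA − gL = α(gK − gL).
3.43 − 3.99 + 0.03 = α × (-2 − (-0.03)).
-0.53 = -1.97 α, so α = 0.26904.

0.269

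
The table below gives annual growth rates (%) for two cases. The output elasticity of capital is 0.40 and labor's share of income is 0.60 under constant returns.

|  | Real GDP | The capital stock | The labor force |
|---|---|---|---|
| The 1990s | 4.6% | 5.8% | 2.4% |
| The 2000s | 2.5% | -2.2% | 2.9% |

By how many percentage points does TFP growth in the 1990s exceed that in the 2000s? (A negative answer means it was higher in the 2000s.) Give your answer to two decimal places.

Labor's share = 1 − 0.4 = 0.6.
The 1990s: TFP = 4.6 − 2.32 − 1.44 = 0.84%.
The 2000s: TFP = 2.5 + 0.88 − 1.74 = 1.64%.
Difference = 0.84 − (1.64) = -0.8 pp.

-0.80 percentage points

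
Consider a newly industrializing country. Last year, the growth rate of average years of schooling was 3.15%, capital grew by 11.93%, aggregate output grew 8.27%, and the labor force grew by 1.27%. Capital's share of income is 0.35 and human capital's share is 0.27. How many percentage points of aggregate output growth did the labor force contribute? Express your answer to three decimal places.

0.483

Labor's share = 1 − 0.35 − 0.27 = 0.38.
Contribution = share × growth = 0.38 × 1.27 = 0.4826 pp.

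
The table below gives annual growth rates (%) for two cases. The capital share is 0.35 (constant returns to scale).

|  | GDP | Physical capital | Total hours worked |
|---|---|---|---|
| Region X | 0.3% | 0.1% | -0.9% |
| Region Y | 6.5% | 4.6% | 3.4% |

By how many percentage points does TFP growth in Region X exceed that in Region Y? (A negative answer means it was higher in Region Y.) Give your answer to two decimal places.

-1.83 percentage points

Labor's share = 1 − 0.35 = 0.65.
Region X: TFP = 0.3 − 0.035 + 0.585 = 0.85%.
Region Y: TFP = 6.5 − 1.61 − 2.21 = 2.68%.
Difference = 0.85 − (2.68) = -1.83 pp.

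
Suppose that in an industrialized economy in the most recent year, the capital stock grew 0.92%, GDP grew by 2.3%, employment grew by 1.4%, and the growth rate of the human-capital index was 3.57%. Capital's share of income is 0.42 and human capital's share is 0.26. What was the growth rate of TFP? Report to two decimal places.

Labor's share = 1 − 0.42 − 0.26 = 0.32.
The capital stock: 0.42 × 0.92 = 0.3864 pp.
The human-capital index: 0.26 × 3.57 = 0.9282 pp.
Employment: 0.32 × 1.4 = 0.448 pp.
TFP growth = 2.3 − 1.7626 = 0.5374%.

0.54%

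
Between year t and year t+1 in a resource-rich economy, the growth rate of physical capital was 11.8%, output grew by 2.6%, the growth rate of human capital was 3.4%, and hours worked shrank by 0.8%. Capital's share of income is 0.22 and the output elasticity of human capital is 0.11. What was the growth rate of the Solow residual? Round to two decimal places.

0.17%

Labor's share = 1 − 0.22 − 0.11 = 0.67.
Physical capital: 0.22 × 11.8 = 2.596 pp.
Human capital: 0.11 × 3.4 = 0.374 pp.
Hours worked: 0.67 × (-0.8) = -0.536 pp.
TFP growth = 2.6 − 2.434 = 0.166%.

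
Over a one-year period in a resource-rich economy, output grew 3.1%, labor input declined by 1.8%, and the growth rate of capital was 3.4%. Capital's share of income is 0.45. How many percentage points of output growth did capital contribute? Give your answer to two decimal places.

1.53 pp

Contribution = share × growth = 0.45 × 3.4 = 1.53 pp.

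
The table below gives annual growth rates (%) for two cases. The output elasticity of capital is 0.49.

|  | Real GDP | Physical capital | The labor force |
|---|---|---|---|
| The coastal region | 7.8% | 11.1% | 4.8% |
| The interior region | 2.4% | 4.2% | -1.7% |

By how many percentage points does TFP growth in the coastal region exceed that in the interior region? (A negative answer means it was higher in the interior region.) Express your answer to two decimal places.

Labor's share = 1 − 0.49 = 0.51.
The coastal region: TFP = 7.8 − 5.439 − 2.448 = -0.087%.
The interior region: TFP = 2.4 − 2.058 + 0.867 = 1.209%.
Difference = -0.087 − (1.209) = -1.296 pp.

-1.30 percentage points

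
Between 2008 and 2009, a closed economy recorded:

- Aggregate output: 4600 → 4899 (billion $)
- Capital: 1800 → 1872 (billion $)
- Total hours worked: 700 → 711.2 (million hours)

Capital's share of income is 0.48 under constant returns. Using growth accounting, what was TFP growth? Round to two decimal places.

3.75%

Aggregate output growth = (4899 − 4600) / 4600 = 6.5%.
Capital growth = (1872 − 1800) / 1800 = 4%.
Total hours worked growth = (711.2 − 700) / 700 = 1.6%.
Labor's share = 1 − 0.48 = 0.52.
Capital: 0.48 × 4 = 1.92 pp.
Total hours worked: 0.52 × 1.6 = 0.832 pp.
TFP growth = 6.5 − 2.752 = 3.748%.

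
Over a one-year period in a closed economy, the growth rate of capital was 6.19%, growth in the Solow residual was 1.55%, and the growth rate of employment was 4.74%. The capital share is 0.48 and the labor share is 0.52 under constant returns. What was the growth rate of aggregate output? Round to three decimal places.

6.986%

Labor's share = 1 − 0.48 = 0.52.
Capital: 0.48 × 6.19 = 2.9712 pp.
Employment: 0.52 × 4.74 = 2.4648 pp.
Output growth = 1.55 + 5.436 = 6.986%.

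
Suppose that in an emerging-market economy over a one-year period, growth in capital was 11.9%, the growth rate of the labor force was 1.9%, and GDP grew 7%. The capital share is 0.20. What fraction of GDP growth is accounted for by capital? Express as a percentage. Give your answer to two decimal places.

Capital accounted for 34.00% of growth.

Capital contributed 0.2 × 11.9 = 2.38 pp.
Share of growth = 2.38 / 7 × 100 = 34%.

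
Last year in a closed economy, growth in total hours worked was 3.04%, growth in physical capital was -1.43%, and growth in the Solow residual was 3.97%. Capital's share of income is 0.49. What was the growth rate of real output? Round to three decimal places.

4.820%

Labor's share = 1 − 0.49 = 0.51.
Physical capital: 0.49 × (-1.43) = -0.7007 pp.
Total hours worked: 0.51 × 3.04 = 1.5504 pp.
Output growth = 3.97 + 0.8497 = 4.8197%.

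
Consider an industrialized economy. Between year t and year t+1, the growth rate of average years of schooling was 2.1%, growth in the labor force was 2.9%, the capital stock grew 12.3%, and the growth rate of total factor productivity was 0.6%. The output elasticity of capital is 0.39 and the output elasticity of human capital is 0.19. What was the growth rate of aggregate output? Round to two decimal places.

7.01%

Labor's share = 1 − 0.39 − 0.19 = 0.42.
The capital stock: 0.39 × 12.3 = 4.797 pp.
Average years of schooling: 0.19 × 2.1 = 0.399 pp.
The labor force: 0.42 × 2.9 = 1.218 pp.
Output growth = 0.6 + 6.414 = 7.014%.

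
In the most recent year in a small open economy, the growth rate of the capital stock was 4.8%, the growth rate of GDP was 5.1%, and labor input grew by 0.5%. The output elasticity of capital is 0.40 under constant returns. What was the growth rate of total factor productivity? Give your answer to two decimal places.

Labor's share = 1 − 0.4 = 0.6.
The capital stock: 0.4 × 4.8 = 1.92 pp.
Labor input: 0.6 × 0.5 = 0.3 pp.
TFP growth = 5.1 − 2.22 = 2.88%.

2.88%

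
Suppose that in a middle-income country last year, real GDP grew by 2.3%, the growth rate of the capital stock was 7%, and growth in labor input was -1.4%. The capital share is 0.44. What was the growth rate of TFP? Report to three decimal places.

0.004%

Labor's share = 1 − 0.44 = 0.56.
The capital stock: 0.44 × 7 = 3.08 pp.
Labor input: 0.56 × (-1.4) = -0.784 pp.
TFP growth = 2.3 − 2.296 = 0.004%.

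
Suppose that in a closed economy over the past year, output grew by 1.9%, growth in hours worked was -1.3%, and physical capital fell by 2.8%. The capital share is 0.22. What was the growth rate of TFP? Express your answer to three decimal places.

3.530%

Labor's share = 1 − 0.22 = 0.78.
Physical capital: 0.22 × (-2.8) = -0.616 pp.
Hours worked: 0.78 × (-1.3) = -1.014 pp.
TFP growth = 1.9 + 1.63 = 3.53%.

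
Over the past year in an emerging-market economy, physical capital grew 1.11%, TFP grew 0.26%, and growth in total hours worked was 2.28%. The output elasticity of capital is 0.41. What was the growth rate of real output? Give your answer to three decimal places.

Labor's share = 1 − 0.41 = 0.59.
Physical capital: 0.41 × 1.11 = 0.4551 pp.
Total hours worked: 0.59 × 2.28 = 1.3452 pp.
Output growth = 0.26 + 1.8003 = 2.0603%.

2.060%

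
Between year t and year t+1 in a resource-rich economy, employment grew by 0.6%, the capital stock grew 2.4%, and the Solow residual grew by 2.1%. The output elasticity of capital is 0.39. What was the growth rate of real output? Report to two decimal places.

Real output growth was 3.40%.

Labor's share = 1 − 0.39 = 0.61.
The capital stock: 0.39 × 2.4 = 0.936 pp.
Employment: 0.61 × 0.6 = 0.366 pp.
Output growth = 2.1 + 1.302 = 3.402%.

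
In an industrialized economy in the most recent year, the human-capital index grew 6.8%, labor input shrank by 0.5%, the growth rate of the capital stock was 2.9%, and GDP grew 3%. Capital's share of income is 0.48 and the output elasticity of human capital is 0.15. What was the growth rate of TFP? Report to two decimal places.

Labor's share = 1 − 0.48 − 0.15 = 0.37.
The capital stock: 0.48 × 2.9 = 1.392 pp.
The human-capital index: 0.15 × 6.8 = 1.02 pp.
Labor input: 0.37 × (-0.5) = -0.185 pp.
TFP growth = 3 − 2.227 = 0.773%.

0.77%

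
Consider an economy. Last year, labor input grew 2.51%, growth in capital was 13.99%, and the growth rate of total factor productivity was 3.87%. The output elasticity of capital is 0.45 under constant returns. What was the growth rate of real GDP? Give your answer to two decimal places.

Labor's share = 1 − 0.45 = 0.55.
Capital: 0.45 × 13.99 = 6.2955 pp.
Labor input: 0.55 × 2.51 = 1.3805 pp.
Output growth = 3.87 + 7.676 = 11.546%.

11.55%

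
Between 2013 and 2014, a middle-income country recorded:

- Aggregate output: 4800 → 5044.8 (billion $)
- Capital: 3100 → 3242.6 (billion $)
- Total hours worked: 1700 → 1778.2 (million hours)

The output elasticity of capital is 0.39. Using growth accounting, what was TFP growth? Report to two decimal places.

Aggregate output growth = (5044.8 − 4800) / 4800 = 5.1%.
Capital growth = (3242.6 − 3100) / 3100 = 4.6%.
Total hours worked growth = (1778.2 − 1700) / 1700 = 4.6%.
Labor's share = 1 − 0.39 = 0.61.
Capital: 0.39 × 4.6 = 1.794 pp.
Total hours worked: 0.61 × 4.6 = 2.806 pp.
TFP growth = 5.1 − 4.6 = 0.5%.

TFP growth was 0.50%.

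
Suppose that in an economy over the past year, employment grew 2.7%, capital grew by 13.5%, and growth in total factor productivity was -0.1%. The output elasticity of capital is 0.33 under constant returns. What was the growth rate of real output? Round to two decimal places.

Labor's share = 1 − 0.33 = 0.67.
Capital: 0.33 × 13.5 = 4.455 pp.
Employment: 0.67 × 2.7 = 1.809 pp.
Output growth = -0.1 + 6.264 = 6.164%.

6.16%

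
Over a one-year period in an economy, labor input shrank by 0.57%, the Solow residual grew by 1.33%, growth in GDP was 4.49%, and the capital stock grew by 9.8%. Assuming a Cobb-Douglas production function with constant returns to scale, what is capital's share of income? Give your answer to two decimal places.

gY = gA + α·gK + (1−α)·gL, so gY − gA − gL = α(gK − gL).
4.49 − 1.33 + 0.57 = α × (9.8 − (-0.57)).
3.73 = 10.37 α, so α = 0.3597.

Capital's share of income is 0.36.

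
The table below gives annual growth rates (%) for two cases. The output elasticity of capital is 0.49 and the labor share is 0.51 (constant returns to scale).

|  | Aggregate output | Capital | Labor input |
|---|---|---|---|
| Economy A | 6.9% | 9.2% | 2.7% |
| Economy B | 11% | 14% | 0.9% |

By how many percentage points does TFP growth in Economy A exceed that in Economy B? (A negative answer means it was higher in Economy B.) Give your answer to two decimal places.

-2.67 percentage points

Labor's share = 1 − 0.49 = 0.51.
Economy A: TFP = 6.9 − 4.508 − 1.377 = 1.015%.
Economy B: TFP = 11 − 6.86 − 0.459 = 3.681%.
Difference = 1.015 − (3.681) = -2.666 pp.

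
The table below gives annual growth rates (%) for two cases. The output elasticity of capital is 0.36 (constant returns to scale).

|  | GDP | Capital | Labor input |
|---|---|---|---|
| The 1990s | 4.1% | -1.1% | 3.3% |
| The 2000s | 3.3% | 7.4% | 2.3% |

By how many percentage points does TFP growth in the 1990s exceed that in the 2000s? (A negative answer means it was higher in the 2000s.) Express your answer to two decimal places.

Labor's share = 1 − 0.36 = 0.64.
The 1990s: TFP = 4.1 + 0.396 − 2.112 = 2.384%.
The 2000s: TFP = 3.3 − 2.664 − 1.472 = -0.836%.
Difference = 2.384 − (-0.836) = 3.22 pp.

3.22 percentage points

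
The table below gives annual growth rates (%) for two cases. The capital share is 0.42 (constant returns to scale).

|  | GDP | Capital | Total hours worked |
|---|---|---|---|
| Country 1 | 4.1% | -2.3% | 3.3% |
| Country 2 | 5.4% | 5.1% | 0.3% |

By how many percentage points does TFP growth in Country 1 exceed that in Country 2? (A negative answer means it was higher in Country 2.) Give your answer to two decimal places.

Labor's share = 1 − 0.42 = 0.58.
Country 1: TFP = 4.1 + 0.966 − 1.914 = 3.152%.
Country 2: TFP = 5.4 − 2.142 − 0.174 = 3.084%.
Difference = 3.152 − (3.084) = 0.068 pp.

0.07 percentage points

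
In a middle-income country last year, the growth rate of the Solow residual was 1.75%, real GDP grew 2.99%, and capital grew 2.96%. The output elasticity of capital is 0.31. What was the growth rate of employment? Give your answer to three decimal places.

0.467%

Labor's share = 1 − 0.31 = 0.69.
gY = gA + 0.31×2.96 + 0.69×g.
0.69×g = 2.99 − 1.75 − 0.9176 = 0.3224.
g = 0.3224 / 0.69 = 0.46725%.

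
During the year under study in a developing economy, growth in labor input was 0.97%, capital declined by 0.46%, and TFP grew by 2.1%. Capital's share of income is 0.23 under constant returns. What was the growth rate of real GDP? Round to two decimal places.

2.74%

Labor's share = 1 − 0.23 = 0.77.
Capital: 0.23 × (-0.46) = -0.1058 pp.
Labor input: 0.77 × 0.97 = 0.7469 pp.
Output growth = 2.1 + 0.6411 = 2.7411%.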